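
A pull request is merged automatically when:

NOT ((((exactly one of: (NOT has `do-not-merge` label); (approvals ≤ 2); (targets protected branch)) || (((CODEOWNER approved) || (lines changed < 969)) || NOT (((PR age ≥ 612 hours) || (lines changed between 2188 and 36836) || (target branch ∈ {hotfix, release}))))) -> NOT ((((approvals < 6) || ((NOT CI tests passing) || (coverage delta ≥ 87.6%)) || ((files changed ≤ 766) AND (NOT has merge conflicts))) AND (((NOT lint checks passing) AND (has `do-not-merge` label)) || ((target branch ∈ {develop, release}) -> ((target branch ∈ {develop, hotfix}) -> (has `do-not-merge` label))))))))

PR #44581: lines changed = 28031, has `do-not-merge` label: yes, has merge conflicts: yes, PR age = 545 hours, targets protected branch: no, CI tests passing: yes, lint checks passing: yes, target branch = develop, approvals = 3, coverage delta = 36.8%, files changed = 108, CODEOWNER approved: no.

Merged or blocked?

Atomic conditions:
  NOT has `do-not-merge` label: yes → false
  approvals ≤ 2: 3 ≤ 2 is false
  targets protected branch: no → false
  CODEOWNER approved: no → false
  lines changed < 969: 28031 < 969 is false
  PR age ≥ 612 hours: 545 ≥ 612 is false
  lines changed between 2188 and 36836: 28031 in [2188, 36836] is true
  target branch ∈ {hotfix, release}: develop is not in the set → false
  approvals < 6: 3 < 6 is true
  NOT CI tests passing: yes → false
  coverage delta ≥ 87.6%: 36.8 ≥ 87.6 is false
  files changed ≤ 766: 108 ≤ 766 is true
  NOT has merge conflicts: yes → false
  NOT lint checks passing: yes → false
  has `do-not-merge` label: yes → true
  target branch ∈ {develop, release}: develop is in the set → true
  target branch ∈ {develop, hotfix}: develop is in the set → true
Combine:
[1.1.1] exactly-one(false, false, false) = false
[1.1.2.1] false OR false = false
[1.1.2.2.1] false OR true OR false = true
[1.1.2.2] NOT true = false
[1.1.2] false OR false = false
[1.1] false OR false = false
[1.2.1.1.2] false OR false = false
[1.2.1.1.3] true AND false = false
[1.2.1.1] true OR false OR false = true
[1.2.1.2.1] false AND true = false
[1.2.1.2.2.2] true → true = true
[1.2.1.2.2] true → true = true
[1.2.1.2] false OR true = true
[1.2.1] true AND true = true
[1.2] NOT true = false
[1] false → false (antecedent false ⇒ implication holds) = true
[root] NOT true = false
Overall: false → blocked

Blocked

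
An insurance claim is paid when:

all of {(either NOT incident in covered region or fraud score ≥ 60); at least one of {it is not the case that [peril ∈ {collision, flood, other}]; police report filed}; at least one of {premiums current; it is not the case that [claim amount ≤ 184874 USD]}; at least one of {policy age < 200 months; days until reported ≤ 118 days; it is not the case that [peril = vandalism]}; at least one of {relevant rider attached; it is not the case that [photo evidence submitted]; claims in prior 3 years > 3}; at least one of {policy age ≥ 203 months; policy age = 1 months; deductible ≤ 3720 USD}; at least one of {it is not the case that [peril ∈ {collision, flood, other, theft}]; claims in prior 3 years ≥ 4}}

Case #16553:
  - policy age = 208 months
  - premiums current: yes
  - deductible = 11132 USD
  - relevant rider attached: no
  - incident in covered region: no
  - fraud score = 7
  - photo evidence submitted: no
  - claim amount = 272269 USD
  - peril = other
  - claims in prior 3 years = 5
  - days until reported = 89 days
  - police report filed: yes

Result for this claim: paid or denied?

Paid

Atomic conditions:
  NOT incident in covered region: no → true
  fraud score ≥ 60: 7 ≥ 60 is false
  peril ∈ {collision, flood, other}: other is in the set → true
  police report filed: yes → true
  premiums current: yes → true
  claim amount ≤ 184874 USD: 272269 ≤ 184874 is false
  policy age < 200 months: 208 < 200 is false
  days until reported ≤ 118 days: 89 ≤ 118 is true
  peril = vandalism: other == vandalism is false
  relevant rider attached: no → false
  photo evidence submitted: no → false
  claims in prior 3 years > 3: 5 > 3 is true
  policy age ≥ 203 months: 208 ≥ 203 is true
  policy age = 1 months: 208 == 1 is false
  deductible ≤ 3720 USD: 11132 ≤ 3720 is false
  peril ∈ {collision, flood, other, theft}: other is in the set → true
  claims in prior 3 years ≥ 4: 5 ≥ 4 is true
Combine:
[1] true OR false = true
[2.1] NOT true = false
[2] false OR true = true
[3.2] NOT false = true
[3] true OR true = true
[4.3] NOT false = true
[4] false OR true OR true = true
[5.2] NOT false = true
[5] false OR true OR true = true
[6] true OR false OR false = true
[7.1] NOT true = false
[7] false OR true = true
[root] true AND true AND true AND true AND true AND true AND true = true
Overall: true → paid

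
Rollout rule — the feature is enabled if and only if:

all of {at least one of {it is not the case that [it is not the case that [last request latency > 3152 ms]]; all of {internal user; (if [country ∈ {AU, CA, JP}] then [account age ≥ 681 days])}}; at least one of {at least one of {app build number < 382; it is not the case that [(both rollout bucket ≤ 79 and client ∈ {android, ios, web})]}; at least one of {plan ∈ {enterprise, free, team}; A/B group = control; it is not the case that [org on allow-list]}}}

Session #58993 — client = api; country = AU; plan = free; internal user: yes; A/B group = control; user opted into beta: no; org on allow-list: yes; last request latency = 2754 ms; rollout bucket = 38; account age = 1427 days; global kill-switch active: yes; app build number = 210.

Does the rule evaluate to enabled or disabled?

Atomic conditions:
  last request latency > 3152 ms: 2754 > 3152 is false
  internal user: yes → true
  country ∈ {AU, CA, JP}: AU is in the set → true
  account age ≥ 681 days: 1427 ≥ 681 is true
  app build number < 382: 210 < 382 is true
  rollout bucket ≤ 79: 38 ≤ 79 is true
  client ∈ {android, ios, web}: api is not in the set → false
  plan ∈ {enterprise, free, team}: free is in the set → true
  A/B group = control: control == control is true
  org on allow-list: yes → true
Combine:
[1.1.1] NOT false = true
[1.1] NOT true = false
[1.2.2] true → true = true
[1.2] true AND true = true
[1] false OR true = true
[2.1.2.1] true AND false = false
[2.1.2] NOT false = true
[2.1] true OR true = true
[2.2.3] NOT true = false
[2.2] true OR true OR false = true
[2] true OR true = true
[root] true AND true = true
Overall: true → enabled

Enabled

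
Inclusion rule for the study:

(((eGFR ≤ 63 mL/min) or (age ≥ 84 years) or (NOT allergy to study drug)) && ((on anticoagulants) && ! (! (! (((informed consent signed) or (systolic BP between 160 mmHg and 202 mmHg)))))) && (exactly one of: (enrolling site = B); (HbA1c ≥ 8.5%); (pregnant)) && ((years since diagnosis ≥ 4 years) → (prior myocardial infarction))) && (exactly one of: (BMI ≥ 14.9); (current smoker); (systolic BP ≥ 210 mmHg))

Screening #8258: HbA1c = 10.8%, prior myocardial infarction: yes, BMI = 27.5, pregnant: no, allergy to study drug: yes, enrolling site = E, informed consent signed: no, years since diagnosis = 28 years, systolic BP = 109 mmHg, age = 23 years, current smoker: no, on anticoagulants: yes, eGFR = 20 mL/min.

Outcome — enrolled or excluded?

Enrolled

Atomic conditions:
  eGFR ≤ 63 mL/min: 20 ≤ 63 is true
  age ≥ 84 years: 23 ≥ 84 is false
  NOT allergy to study drug: yes → false
  on anticoagulants: yes → true
  informed consent signed: no → false
  systolic BP between 160 mmHg and 202 mmHg: 109 in [160, 202] is false
  enrolling site = B: E == B is false
  HbA1c ≥ 8.5%: 10.8 ≥ 8.5 is true
  pregnant: no → false
  years since diagnosis ≥ 4 years: 28 ≥ 4 is true
  prior myocardial infarction: yes → true
  BMI ≥ 14.9: 27.5 ≥ 14.9 is true
  current smoker: no → false
  systolic BP ≥ 210 mmHg: 109 ≥ 210 is false
Combine:
[1.1] true OR false OR false = true
[1.2.2.1.1.1] false OR false = false
[1.2.2.1.1] NOT false = true
[1.2.2.1] NOT true = false
[1.2.2] NOT false = true
[1.2] true AND true = true
[1.3] exactly-one(false, true, false) = true
[1.4] true → true = true
[1] true AND true AND true AND true = true
[2] exactly-one(true, false, false) = true
[root] true AND true = true
Overall: true → enrolled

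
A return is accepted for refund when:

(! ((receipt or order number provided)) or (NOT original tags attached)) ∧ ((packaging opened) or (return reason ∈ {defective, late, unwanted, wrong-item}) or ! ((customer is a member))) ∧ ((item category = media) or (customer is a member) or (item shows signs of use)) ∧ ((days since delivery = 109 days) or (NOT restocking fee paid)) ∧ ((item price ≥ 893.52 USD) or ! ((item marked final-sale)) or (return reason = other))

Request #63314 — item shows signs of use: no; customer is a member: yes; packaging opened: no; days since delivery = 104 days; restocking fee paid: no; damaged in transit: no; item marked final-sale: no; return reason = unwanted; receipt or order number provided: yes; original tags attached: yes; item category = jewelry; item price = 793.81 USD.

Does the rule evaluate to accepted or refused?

Refused

Atomic conditions:
  receipt or order number provided: yes → true
  NOT original tags attached: yes → false
  packaging opened: no → false
  return reason ∈ {defective, late, unwanted, wrong-item}: unwanted is in the set → true
  customer is a member: yes → true
  item category = media: jewelry == media is false
  item shows signs of use: no → false
  days since delivery = 109 days: 104 == 109 is false
  NOT restocking fee paid: no → true
  item price ≥ 893.52 USD: 793.81 ≥ 893.52 is false
  item marked final-sale: no → false
  return reason = other: unwanted == other is false
Combine:
[1.1] NOT true = false
[1] false OR false = false
[2.3] NOT true = false
[2] false OR true OR false = true
[3] false OR true OR false = true
[4] false OR true = true
[5.2] NOT false = true
[5] false OR true OR false = true
[root] false AND true AND true AND true AND true = false
Overall: false → refused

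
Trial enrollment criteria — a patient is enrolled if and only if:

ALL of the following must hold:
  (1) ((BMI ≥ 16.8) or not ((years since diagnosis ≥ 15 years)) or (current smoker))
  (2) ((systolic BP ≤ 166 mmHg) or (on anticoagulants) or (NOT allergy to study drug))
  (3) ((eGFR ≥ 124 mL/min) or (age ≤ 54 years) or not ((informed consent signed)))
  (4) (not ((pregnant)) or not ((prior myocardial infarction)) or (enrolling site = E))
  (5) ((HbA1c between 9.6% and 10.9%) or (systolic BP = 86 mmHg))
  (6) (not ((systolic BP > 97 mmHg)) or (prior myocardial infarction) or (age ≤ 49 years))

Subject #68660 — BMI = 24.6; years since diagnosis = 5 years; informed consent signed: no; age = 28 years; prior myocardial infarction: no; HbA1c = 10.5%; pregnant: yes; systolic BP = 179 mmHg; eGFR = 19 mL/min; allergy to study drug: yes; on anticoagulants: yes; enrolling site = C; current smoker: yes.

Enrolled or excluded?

Enrolled

Atomic conditions:
  BMI ≥ 16.8: 24.6 ≥ 16.8 is true
  years since diagnosis ≥ 15 years: 5 ≥ 15 is false
  current smoker: yes → true
  systolic BP ≤ 166 mmHg: 179 ≤ 166 is false
  on anticoagulants: yes → true
  NOT allergy to study drug: yes → false
  eGFR ≥ 124 mL/min: 19 ≥ 124 is false
  age ≤ 54 years: 28 ≤ 54 is true
  informed consent signed: no → false
  pregnant: yes → true
  prior myocardial infarction: no → false
  enrolling site = E: C == E is false
  HbA1c between 9.6% and 10.9%: 10.5 in [9.6, 10.9] is true
  systolic BP = 86 mmHg: 179 == 86 is false
  systolic BP > 97 mmHg: 179 > 97 is true
  age ≤ 49 years: 28 ≤ 49 is true
Combine:
[1.2] NOT false = true
[1] true OR true OR true = true
[2] false OR true OR false = true
[3.3] NOT false = true
[3] false OR true OR true = true
[4.1] NOT true = false
[4.2] NOT false = true
[4] false OR true OR false = true
[5] true OR false = true
[6.1] NOT true = false
[6] false OR false OR true = true
[root] true AND true AND true AND true AND true AND true = true
Overall: true → enrolled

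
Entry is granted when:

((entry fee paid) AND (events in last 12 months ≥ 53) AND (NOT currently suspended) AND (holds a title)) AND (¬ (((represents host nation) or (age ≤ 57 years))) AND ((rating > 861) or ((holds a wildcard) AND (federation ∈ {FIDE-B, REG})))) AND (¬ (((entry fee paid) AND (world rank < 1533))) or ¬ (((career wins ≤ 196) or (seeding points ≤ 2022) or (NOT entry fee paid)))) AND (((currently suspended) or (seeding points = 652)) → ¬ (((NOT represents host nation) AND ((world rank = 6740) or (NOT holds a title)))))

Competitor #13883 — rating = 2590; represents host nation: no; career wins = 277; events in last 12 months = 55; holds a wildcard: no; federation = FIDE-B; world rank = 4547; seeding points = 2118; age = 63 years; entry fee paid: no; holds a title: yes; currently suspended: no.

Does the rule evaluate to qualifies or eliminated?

Eliminated

Atomic conditions:
  entry fee paid: no → false
  events in last 12 months ≥ 53: 55 ≥ 53 is true
  NOT currently suspended: no → true
  holds a title: yes → true
  represents host nation: no → false
  age ≤ 57 years: 63 ≤ 57 is false
  rating > 861: 2590 > 861 is true
  holds a wildcard: no → false
  federation ∈ {FIDE-B, REG}: FIDE-B is in the set → true
  world rank < 1533: 4547 < 1533 is false
  career wins ≤ 196: 277 ≤ 196 is false
  seeding points ≤ 2022: 2118 ≤ 2022 is false
  NOT entry fee paid: no → true
  currently suspended: no → false
  seeding points = 652: 2118 == 652 is false
  NOT represents host nation: no → true
  world rank = 6740: 4547 == 6740 is false
  NOT holds a title: yes → false
Combine:
[1] false AND true AND true AND true = false
[2.1.1] false OR false = false
[2.1] NOT false = true
[2.2.2] false AND true = false
[2.2] true OR false = true
[2] true AND true = true
[3.1.1] false AND false = false
[3.1] NOT false = true
[3.2.1] false OR false OR true = true
[3.2] NOT true = false
[3] true OR false = true
[4.1] false OR false = false
[4.2.1.2] false OR false = false
[4.2.1] true AND false = false
[4.2] NOT false = true
[4] false → true (antecedent false ⇒ implication holds) = true
[root] false AND true AND true AND true = false
Overall: false → eliminated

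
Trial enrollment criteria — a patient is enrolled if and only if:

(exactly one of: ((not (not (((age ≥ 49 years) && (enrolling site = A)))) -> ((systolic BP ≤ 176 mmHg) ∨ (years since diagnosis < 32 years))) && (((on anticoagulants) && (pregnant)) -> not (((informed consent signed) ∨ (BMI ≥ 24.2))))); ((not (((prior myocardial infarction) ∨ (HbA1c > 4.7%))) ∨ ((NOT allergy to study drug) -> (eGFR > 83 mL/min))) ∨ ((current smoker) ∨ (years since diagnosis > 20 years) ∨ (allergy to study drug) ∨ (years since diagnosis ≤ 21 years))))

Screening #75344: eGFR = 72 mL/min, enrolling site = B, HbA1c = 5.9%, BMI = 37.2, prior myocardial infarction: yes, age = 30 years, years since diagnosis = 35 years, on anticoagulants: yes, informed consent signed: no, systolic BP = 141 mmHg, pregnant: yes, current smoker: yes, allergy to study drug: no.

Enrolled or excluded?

Enrolled

Atomic conditions:
  age ≥ 49 years: 30 ≥ 49 is false
  enrolling site = A: B == A is false
  systolic BP ≤ 176 mmHg: 141 ≤ 176 is true
  years since diagnosis < 32 years: 35 < 32 is false
  on anticoagulants: yes → true
  pregnant: yes → true
  informed consent signed: no → false
  BMI ≥ 24.2: 37.2 ≥ 24.2 is true
  prior myocardial infarction: yes → true
  HbA1c > 4.7%: 5.9 > 4.7 is true
  NOT allergy to study drug: no → true
  eGFR > 83 mL/min: 72 > 83 is false
  current smoker: yes → true
  years since diagnosis > 20 years: 35 > 20 is true
  allergy to study drug: no → false
  years since diagnosis ≤ 21 years: 35 ≤ 21 is false
Combine:
[1.1.1.1.1] false AND false = false
[1.1.1.1] NOT false = true
[1.1.1] NOT true = false
[1.1.2] true OR false = true
[1.1] false → true (antecedent false ⇒ implication holds) = true
[1.2.1] true AND true = true
[1.2.2.1] false OR true = true
[1.2.2] NOT true = false
[1.2] true → false = false
[1] true AND false = false
[2.1.1.1] true OR true = true
[2.1.1] NOT true = false
[2.1.2] true → false = false
[2.1] false OR false = false
[2.2] true OR true OR false OR false = true
[2] false OR true = true
[root] exactly-one(false, true) = true
Overall: true → enrolled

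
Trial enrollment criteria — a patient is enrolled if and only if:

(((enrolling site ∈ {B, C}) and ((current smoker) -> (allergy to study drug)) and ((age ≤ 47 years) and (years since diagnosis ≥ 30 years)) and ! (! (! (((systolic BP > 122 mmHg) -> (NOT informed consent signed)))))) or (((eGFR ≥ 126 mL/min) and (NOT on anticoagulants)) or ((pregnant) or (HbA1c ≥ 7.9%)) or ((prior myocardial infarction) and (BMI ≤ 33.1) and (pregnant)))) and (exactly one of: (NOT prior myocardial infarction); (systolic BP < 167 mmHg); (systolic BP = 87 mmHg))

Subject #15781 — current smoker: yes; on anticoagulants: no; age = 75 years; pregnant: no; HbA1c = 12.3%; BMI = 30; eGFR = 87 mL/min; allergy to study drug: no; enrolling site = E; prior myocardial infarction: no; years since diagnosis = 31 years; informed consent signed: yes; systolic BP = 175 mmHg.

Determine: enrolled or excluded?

Enrolled

Atomic conditions:
  enrolling site ∈ {B, C}: E is not in the set → false
  current smoker: yes → true
  allergy to study drug: no → false
  age ≤ 47 years: 75 ≤ 47 is false
  years since diagnosis ≥ 30 years: 31 ≥ 30 is true
  systolic BP > 122 mmHg: 175 > 122 is true
  NOT informed consent signed: yes → false
  eGFR ≥ 126 mL/min: 87 ≥ 126 is false
  NOT on anticoagulants: no → true
  pregnant: no → false
  HbA1c ≥ 7.9%: 12.3 ≥ 7.9 is true
  prior myocardial infarction: no → false
  BMI ≤ 33.1: 30 ≤ 33.1 is true
  NOT prior myocardial infarction: no → true
  systolic BP < 167 mmHg: 175 < 167 is false
  systolic BP = 87 mmHg: 175 == 87 is false
Combine:
[1.1.2] true → false = false
[1.1.3] false AND true = false
[1.1.4.1.1.1] true → false = false
[1.1.4.1.1] NOT false = true
[1.1.4.1] NOT true = false
[1.1.4] NOT false = true
[1.1] false AND false AND false AND true = false
[1.2.1] false AND true = false
[1.2.2] false OR true = true
[1.2.3] false AND true AND false = false
[1.2] false OR true OR false = true
[1] false OR true = true
[2] exactly-one(true, false, false) = true
[root] true AND true = true
Overall: true → enrolled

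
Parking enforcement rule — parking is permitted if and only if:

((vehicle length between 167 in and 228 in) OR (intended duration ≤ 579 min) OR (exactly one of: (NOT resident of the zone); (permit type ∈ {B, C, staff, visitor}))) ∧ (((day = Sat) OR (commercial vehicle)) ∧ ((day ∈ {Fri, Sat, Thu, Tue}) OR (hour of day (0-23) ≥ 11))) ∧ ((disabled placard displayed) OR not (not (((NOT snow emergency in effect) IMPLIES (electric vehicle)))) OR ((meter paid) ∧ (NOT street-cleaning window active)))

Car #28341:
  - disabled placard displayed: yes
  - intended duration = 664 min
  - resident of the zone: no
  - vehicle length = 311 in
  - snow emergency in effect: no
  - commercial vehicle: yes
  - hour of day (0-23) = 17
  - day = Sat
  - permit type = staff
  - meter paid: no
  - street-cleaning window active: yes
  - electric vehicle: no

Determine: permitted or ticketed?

Ticketed

Atomic conditions:
  vehicle length between 167 in and 228 in: 311 in [167, 228] is false
  intended duration ≤ 579 min: 664 ≤ 579 is false
  NOT resident of the zone: no → true
  permit type ∈ {B, C, staff, visitor}: staff is in the set → true
  day = Sat: Sat == Sat is true
  commercial vehicle: yes → true
  day ∈ {Fri, Sat, Thu, Tue}: Sat is in the set → true
  hour of day (0-23) ≥ 11: 17 ≥ 11 is true
  disabled placard displayed: yes → true
  NOT snow emergency in effect: no → true
  electric vehicle: no → false
  meter paid: no → false
  NOT street-cleaning window active: yes → false
Combine:
[1.3] exactly-one(true, true) = false
[1] false OR false OR false = false
[2.1] true OR true = true
[2.2] true OR true = true
[2] true AND true = true
[3.2.1.1] true → false = false
[3.2.1] NOT false = true
[3.2] NOT true = false
[3.3] false AND false = false
[3] true OR false OR false = true
[root] false AND true AND true = false
Overall: false → ticketed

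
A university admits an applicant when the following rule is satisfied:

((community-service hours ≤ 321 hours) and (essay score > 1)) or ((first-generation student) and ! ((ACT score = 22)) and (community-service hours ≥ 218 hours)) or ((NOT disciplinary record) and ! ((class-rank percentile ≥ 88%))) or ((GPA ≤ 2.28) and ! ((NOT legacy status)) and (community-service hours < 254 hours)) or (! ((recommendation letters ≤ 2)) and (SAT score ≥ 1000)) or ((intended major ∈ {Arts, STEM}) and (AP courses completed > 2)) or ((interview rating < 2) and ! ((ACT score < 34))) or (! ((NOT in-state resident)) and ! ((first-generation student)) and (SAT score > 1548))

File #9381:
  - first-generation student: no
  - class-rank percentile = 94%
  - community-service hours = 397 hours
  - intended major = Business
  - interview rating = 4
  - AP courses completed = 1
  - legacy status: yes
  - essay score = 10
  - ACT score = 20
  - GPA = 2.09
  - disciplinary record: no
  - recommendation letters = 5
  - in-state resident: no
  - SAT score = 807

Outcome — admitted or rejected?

Rejected

Atomic conditions:
  community-service hours ≤ 321 hours: 397 ≤ 321 is false
  essay score > 1: 10 > 1 is true
  first-generation student: no → false
  ACT score = 22: 20 == 22 is false
  community-service hours ≥ 218 hours: 397 ≥ 218 is true
  NOT disciplinary record: no → true
  class-rank percentile ≥ 88%: 94 ≥ 88 is true
  GPA ≤ 2.28: 2.09 ≤ 2.28 is true
  NOT legacy status: yes → false
  community-service hours < 254 hours: 397 < 254 is false
  recommendation letters ≤ 2: 5 ≤ 2 is false
  SAT score ≥ 1000: 807 ≥ 1000 is false
  intended major ∈ {Arts, STEM}: Business is not in the set → false
  AP courses completed > 2: 1 > 2 is false
  interview rating < 2: 4 < 2 is false
  ACT score < 34: 20 < 34 is true
  NOT in-state resident: no → true
  SAT score > 1548: 807 > 1548 is false
Combine:
[1] false AND true = false
[2.2] NOT false = true
[2] false AND true AND true = false
[3.2] NOT true = false
[3] true AND false = false
[4.2] NOT false = true
[4] true AND true AND false = false
[5.1] NOT false = true
[5] true AND false = false
[6] false AND false = false
[7.2] NOT true = false
[7] false AND false = false
[8.1] NOT true = false
[8.2] NOT false = true
[8] false AND true AND false = false
[root] false OR false OR false OR false OR false OR false OR false OR false = false
Overall: false → rejected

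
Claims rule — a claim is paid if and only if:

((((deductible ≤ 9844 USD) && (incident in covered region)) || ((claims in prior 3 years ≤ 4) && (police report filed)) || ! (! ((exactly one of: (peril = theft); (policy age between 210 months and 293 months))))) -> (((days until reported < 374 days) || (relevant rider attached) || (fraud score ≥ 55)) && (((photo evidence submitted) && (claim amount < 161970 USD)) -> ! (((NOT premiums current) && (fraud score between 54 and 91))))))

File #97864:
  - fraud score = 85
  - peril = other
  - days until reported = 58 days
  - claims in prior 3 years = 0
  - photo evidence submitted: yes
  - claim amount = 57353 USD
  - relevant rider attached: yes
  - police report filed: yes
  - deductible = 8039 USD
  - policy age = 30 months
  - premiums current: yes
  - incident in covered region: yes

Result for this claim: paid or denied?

Paid

Atomic conditions:
  deductible ≤ 9844 USD: 8039 ≤ 9844 is true
  incident in covered region: yes → true
  claims in prior 3 years ≤ 4: 0 ≤ 4 is true
  police report filed: yes → true
  peril = theft: other == theft is false
  policy age between 210 months and 293 months: 30 in [210, 293] is false
  days until reported < 374 days: 58 < 374 is true
  relevant rider attached: yes → true
  fraud score ≥ 55: 85 ≥ 55 is true
  photo evidence submitted: yes → true
  claim amount < 161970 USD: 57353 < 161970 is true
  NOT premiums current: yes → false
  fraud score between 54 and 91: 85 in [54, 91] is true
Combine:
[1.1] true AND true = true
[1.2] true AND true = true
[1.3.1.1] exactly-one(false, false) = false
[1.3.1] NOT false = true
[1.3] NOT true = false
[1] true OR true OR false = true
[2.1] true OR true OR true = true
[2.2.1] true AND true = true
[2.2.2.1] false AND true = false
[2.2.2] NOT false = true
[2.2] true → true = true
[2] true AND true = true
[root] true → true = true
Overall: true → paid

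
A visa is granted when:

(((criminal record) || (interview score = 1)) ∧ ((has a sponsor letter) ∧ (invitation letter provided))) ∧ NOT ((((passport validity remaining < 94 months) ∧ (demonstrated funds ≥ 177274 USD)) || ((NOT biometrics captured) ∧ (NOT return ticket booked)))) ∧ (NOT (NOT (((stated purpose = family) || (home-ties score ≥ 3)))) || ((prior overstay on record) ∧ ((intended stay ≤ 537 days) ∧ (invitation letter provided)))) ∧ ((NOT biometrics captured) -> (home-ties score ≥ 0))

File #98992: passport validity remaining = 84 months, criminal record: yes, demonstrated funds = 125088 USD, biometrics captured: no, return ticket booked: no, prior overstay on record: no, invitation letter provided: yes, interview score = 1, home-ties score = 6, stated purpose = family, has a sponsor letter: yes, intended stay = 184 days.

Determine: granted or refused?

Atomic conditions:
  criminal record: yes → true
  interview score = 1: 1 == 1 is true
  has a sponsor letter: yes → true
  invitation letter provided: yes → true
  passport validity remaining < 94 months: 84 < 94 is true
  demonstrated funds ≥ 177274 USD: 125088 ≥ 177274 is false
  NOT biometrics captured: no → true
  NOT return ticket booked: no → true
  stated purpose = family: family == family is true
  home-ties score ≥ 3: 6 ≥ 3 is true
  prior overstay on record: no → false
  intended stay ≤ 537 days: 184 ≤ 537 is true
  home-ties score ≥ 0: 6 ≥ 0 is true
Combine:
[1.1] true OR true = true
[1.2] true AND true = true
[1] true AND true = true
[2.1.1] true AND false = false
[2.1.2] true AND true = true
[2.1] false OR true = true
[2] NOT true = false
[3.1.1.1] true OR true = true
[3.1.1] NOT true = false
[3.1] NOT false = true
[3.2.2] true AND true = true
[3.2] false AND true = false
[3] true OR false = true
[4] true → true = true
[root] true AND false AND true AND true = false
Overall: false → refused

Refused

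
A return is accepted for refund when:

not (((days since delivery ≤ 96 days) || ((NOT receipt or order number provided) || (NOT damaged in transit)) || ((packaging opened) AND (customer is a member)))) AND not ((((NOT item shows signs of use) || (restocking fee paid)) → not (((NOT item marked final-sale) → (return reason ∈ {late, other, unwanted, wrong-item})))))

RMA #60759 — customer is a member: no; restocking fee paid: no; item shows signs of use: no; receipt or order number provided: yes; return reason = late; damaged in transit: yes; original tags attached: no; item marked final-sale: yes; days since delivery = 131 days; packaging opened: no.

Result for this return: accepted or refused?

Accepted

Atomic conditions:
  days since delivery ≤ 96 days: 131 ≤ 96 is false
  NOT receipt or order number provided: yes → false
  NOT damaged in transit: yes → false
  packaging opened: no → false
  customer is a member: no → false
  NOT item shows signs of use: no → true
  restocking fee paid: no → false
  NOT item marked final-sale: yes → false
  return reason ∈ {late, other, unwanted, wrong-item}: late is in the set → true
Combine:
[1.1.2] false OR false = false
[1.1.3] false AND false = false
[1.1] false OR false OR false = false
[1] NOT false = true
[2.1.1] true OR false = true
[2.1.2.1] false → true (antecedent false ⇒ implication holds) = true
[2.1.2] NOT true = false
[2.1] true → false = false
[2] NOT false = true
[root] true AND true = true
Overall: true → accepted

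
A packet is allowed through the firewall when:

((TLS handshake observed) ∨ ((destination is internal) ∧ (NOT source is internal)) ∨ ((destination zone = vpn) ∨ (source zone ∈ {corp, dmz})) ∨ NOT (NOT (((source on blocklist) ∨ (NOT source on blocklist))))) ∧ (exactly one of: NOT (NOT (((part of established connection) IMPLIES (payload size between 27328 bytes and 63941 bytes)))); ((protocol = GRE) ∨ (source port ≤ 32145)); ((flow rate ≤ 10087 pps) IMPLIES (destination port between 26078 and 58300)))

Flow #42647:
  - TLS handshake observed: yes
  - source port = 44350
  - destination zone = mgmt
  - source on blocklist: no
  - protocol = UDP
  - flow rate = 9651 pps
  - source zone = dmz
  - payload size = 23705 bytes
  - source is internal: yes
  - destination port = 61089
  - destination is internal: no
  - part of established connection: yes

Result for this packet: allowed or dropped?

Dropped

Atomic conditions:
  TLS handshake observed: yes → true
  destination is internal: no → false
  NOT source is internal: yes → false
  destination zone = vpn: mgmt == vpn is false
  source zone ∈ {corp, dmz}: dmz is in the set → true
  source on blocklist: no → false
  NOT source on blocklist: no → true
  part of established connection: yes → true
  payload size between 27328 bytes and 63941 bytes: 23705 in [27328, 63941] is false
  protocol = GRE: UDP == GRE is false
  source port ≤ 32145: 44350 ≤ 32145 is false
  flow rate ≤ 10087 pps: 9651 ≤ 10087 is true
  destination port between 26078 and 58300: 61089 in [26078, 58300] is false
Combine:
[1.2] false AND false = false
[1.3] false OR true = true
[1.4.1.1] false OR true = true
[1.4.1] NOT true = false
[1.4] NOT false = true
[1] true OR false OR true OR true = true
[2.1.1.1] true → false = false
[2.1.1] NOT false = true
[2.1] NOT true = false
[2.2] false OR false = false
[2.3] true → false = false
[2] exactly-one(false, false, false) = false
[root] true AND false = false
Overall: false → dropped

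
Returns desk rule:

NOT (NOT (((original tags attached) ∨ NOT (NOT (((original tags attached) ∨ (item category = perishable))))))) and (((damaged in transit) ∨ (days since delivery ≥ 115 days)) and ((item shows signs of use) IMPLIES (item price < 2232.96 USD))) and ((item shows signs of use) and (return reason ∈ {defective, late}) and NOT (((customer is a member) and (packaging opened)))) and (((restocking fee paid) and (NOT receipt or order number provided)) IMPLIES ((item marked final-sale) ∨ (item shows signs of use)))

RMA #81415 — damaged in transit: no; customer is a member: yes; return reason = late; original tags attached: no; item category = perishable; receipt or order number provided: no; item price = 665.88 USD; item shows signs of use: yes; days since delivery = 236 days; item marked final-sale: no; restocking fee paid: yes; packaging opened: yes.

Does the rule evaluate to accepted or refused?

Atomic conditions:
  original tags attached: no → false
  item category = perishable: perishable == perishable is true
  damaged in transit: no → false
  days since delivery ≥ 115 days: 236 ≥ 115 is true
  item shows signs of use: yes → true
  item price < 2232.96 USD: 665.88 < 2232.96 is true
  return reason ∈ {defective, late}: late is in the set → true
  customer is a member: yes → true
  packaging opened: yes → true
  restocking fee paid: yes → true
  NOT receipt or order number provided: no → true
  item marked final-sale: no → false
Combine:
[1.1.1.2.1.1] false OR true = true
[1.1.1.2.1] NOT true = false
[1.1.1.2] NOT false = true
[1.1.1] false OR true = true
[1.1] NOT true = false
[1] NOT false = true
[2.1] false OR true = true
[2.2] true → true = true
[2] true AND true = true
[3.3.1] true AND true = true
[3.3] NOT true = false
[3] true AND true AND false = false
[4.1] true AND true = true
[4.2] false OR true = true
[4] true → true = true
[root] true AND true AND false AND true = false
Overall: false → refused

Refused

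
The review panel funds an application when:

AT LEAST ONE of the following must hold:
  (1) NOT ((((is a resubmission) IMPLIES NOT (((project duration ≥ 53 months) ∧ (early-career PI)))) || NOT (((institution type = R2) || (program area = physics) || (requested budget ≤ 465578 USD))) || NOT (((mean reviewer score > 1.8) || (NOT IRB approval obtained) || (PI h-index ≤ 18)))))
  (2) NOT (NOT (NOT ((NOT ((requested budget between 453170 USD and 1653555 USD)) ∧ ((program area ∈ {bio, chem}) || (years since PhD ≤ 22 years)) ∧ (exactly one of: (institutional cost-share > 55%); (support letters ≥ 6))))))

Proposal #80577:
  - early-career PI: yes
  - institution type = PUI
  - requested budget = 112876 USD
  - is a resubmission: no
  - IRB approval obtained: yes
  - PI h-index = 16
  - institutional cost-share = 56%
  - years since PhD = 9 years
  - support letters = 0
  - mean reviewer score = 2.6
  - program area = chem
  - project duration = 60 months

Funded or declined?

Atomic conditions:
  is a resubmission: no → false
  project duration ≥ 53 months: 60 ≥ 53 is true
  early-career PI: yes → true
  institution type = R2: PUI == R2 is false
  program area = physics: chem == physics is false
  requested budget ≤ 465578 USD: 112876 ≤ 465578 is true
  mean reviewer score > 1.8: 2.6 > 1.8 is true
  NOT IRB approval obtained: yes → false
  PI h-index ≤ 18: 16 ≤ 18 is true
  requested budget between 453170 USD and 1653555 USD: 112876 in [453170, 1653555] is false
  program area ∈ {bio, chem}: chem is in the set → true
  years since PhD ≤ 22 years: 9 ≤ 22 is true
  institutional cost-share > 55%: 56 > 55 is true
  support letters ≥ 6: 0 ≥ 6 is false
Combine:
[1.1.1.2.1] true AND true = true
[1.1.1.2] NOT true = false
[1.1.1] false → false (antecedent false ⇒ implication holds) = true
[1.1.2.1] false OR false OR true = true
[1.1.2] NOT true = false
[1.1.3.1] true OR false OR true = true
[1.1.3] NOT true = false
[1.1] true OR false OR false = true
[1] NOT true = false
[2.1.1.1.1] NOT false = true
[2.1.1.1.2] true OR true = true
[2.1.1.1.3] exactly-one(true, false) = true
[2.1.1.1] true AND true AND true = true
[2.1.1] NOT true = false
[2.1] NOT false = true
[2] NOT true = false
[root] false OR false = false
Overall: false → declined

Declined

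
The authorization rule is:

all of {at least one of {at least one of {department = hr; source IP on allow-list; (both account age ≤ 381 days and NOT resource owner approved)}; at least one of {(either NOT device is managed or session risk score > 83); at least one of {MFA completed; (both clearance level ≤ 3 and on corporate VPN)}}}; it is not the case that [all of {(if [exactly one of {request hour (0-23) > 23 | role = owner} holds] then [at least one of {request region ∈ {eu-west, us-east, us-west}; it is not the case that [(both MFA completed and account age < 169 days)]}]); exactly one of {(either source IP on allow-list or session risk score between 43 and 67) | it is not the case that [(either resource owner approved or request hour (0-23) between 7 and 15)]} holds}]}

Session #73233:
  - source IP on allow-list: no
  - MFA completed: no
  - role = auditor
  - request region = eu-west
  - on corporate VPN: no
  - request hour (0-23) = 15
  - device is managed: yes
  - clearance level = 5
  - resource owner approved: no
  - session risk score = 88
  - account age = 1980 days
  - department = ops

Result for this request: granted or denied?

Granted

Atomic conditions:
  department = hr: ops == hr is false
  source IP on allow-list: no → false
  account age ≤ 381 days: 1980 ≤ 381 is false
  NOT resource owner approved: no → true
  NOT device is managed: yes → false
  session risk score > 83: 88 > 83 is true
  MFA completed: no → false
  clearance level ≤ 3: 5 ≤ 3 is false
  on corporate VPN: no → false
  request hour (0-23) > 23: 15 > 23 is false
  role = owner: auditor == owner is false
  request region ∈ {eu-west, us-east, us-west}: eu-west is in the set → true
  account age < 169 days: 1980 < 169 is false
  session risk score between 43 and 67: 88 in [43, 67] is false
  resource owner approved: no → false
  request hour (0-23) between 7 and 15: 15 in [7, 15] is true
Combine:
[1.1.3] false AND true = false
[1.1] false OR false OR false = false
[1.2.1] false OR true = true
[1.2.2.2] false AND false = false
[1.2.2] false OR false = false
[1.2] true OR false = true
[1] false OR true = true
[2.1.1.1] exactly-one(false, false) = false
[2.1.1.2.2.1] false AND false = false
[2.1.1.2.2] NOT false = true
[2.1.1.2] true OR true = true
[2.1.1] false → true (antecedent false ⇒ implication holds) = true
[2.1.2.1] false OR false = false
[2.1.2.2.1] false OR true = true
[2.1.2.2] NOT true = false
[2.1.2] exactly-one(false, false) = false
[2.1] true AND false = false
[2] NOT false = true
[root] true AND true = true
Overall: true → granted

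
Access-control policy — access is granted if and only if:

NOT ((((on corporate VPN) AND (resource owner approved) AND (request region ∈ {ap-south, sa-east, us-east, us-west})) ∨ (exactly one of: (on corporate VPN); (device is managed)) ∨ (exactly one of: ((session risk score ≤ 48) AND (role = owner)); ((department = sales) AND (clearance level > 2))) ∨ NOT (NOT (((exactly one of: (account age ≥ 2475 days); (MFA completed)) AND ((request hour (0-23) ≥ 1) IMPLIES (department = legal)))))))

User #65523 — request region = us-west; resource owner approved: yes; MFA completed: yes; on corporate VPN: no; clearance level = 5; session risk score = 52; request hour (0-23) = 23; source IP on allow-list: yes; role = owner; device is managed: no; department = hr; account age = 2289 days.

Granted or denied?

Atomic conditions:
  on corporate VPN: no → false
  resource owner approved: yes → true
  request region ∈ {ap-south, sa-east, us-east, us-west}: us-west is in the set → true
  device is managed: no → false
  session risk score ≤ 48: 52 ≤ 48 is false
  role = owner: owner == owner is true
  department = sales: hr == sales is false
  clearance level > 2: 5 > 2 is true
  account age ≥ 2475 days: 2289 ≥ 2475 is false
  MFA completed: yes → true
  request hour (0-23) ≥ 1: 23 ≥ 1 is true
  department = legal: hr == legal is false
Combine:
[1.1] false AND true AND true = false
[1.2] exactly-one(false, false) = false
[1.3.1] false AND true = false
[1.3.2] false AND true = false
[1.3] exactly-one(false, false) = false
[1.4.1.1.1] exactly-one(false, true) = true
[1.4.1.1.2] true → false = false
[1.4.1.1] true AND false = false
[1.4.1] NOT false = true
[1.4] NOT true = false
[1] false OR false OR false OR false = false
[root] NOT false = true
Overall: true → granted

Granted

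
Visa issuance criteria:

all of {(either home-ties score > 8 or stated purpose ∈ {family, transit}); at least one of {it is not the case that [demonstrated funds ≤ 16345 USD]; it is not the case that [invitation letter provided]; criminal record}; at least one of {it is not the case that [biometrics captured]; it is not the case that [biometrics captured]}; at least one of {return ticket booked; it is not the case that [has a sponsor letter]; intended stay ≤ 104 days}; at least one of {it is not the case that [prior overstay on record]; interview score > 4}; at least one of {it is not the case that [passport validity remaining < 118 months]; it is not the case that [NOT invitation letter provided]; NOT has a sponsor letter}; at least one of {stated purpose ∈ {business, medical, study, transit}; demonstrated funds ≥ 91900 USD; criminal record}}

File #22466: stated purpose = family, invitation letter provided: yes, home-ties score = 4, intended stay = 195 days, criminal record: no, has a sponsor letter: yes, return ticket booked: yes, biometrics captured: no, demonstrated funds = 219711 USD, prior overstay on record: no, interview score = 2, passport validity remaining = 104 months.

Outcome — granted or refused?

Granted

Atomic conditions:
  home-ties score > 8: 4 > 8 is false
  stated purpose ∈ {family, transit}: family is in the set → true
  demonstrated funds ≤ 16345 USD: 219711 ≤ 16345 is false
  invitation letter provided: yes → true
  criminal record: no → false
  biometrics captured: no → false
  return ticket booked: yes → true
  has a sponsor letter: yes → true
  intended stay ≤ 104 days: 195 ≤ 104 is false
  prior overstay on record: no → false
  interview score > 4: 2 > 4 is false
  passport validity remaining < 118 months: 104 < 118 is true
  NOT invitation letter provided: yes → false
  NOT has a sponsor letter: yes → false
  stated purpose ∈ {business, medical, study, transit}: family is not in the set → false
  demonstrated funds ≥ 91900 USD: 219711 ≥ 91900 is true
Combine:
[1] false OR true = true
[2.1] NOT false = true
[2.2] NOT true = false
[2] true OR false OR false = true
[3.1] NOT false = true
[3.2] NOT false = true
[3] true OR true = true
[4.2] NOT true = false
[4] true OR false OR false = true
[5.1] NOT false = true
[5] true OR false = true
[6.1] NOT true = false
[6.2] NOT false = true
[6] false OR true OR false = true
[7] false OR true OR false = true
[root] true AND true AND true AND true AND true AND true AND true = true
Overall: true → granted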